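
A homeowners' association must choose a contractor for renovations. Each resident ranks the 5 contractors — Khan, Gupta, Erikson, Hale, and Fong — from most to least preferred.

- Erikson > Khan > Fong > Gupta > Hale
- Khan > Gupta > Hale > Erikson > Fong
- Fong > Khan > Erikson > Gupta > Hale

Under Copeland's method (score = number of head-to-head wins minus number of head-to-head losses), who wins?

Pairwise results:
  Khan vs Gupta: Khan wins 3–0.
  Khan vs Erikson: Khan wins 2–1.
  Khan vs Hale: Khan wins 3–0.
  Khan vs Fong: Khan wins 2–1.
  Gupta vs Erikson: Erikson wins 2–1.
  Gupta vs Hale: Gupta wins 3–0.
  Gupta vs Fong: Fong wins 2–1.
  Erikson vs Hale: Erikson wins 2–1.
  Erikson vs Fong: Erikson wins 2–1.
  Hale vs Fong: Fong wins 2–1.
Copeland scores (wins − losses):
  Khan: 4 − 0 = 4
  Gupta: 1 − 3 = -2
  Erikson: 3 − 1 = 2
  Hale: 0 − 4 = -4
  Fong: 2 − 2 = 0
Khan has the best Copeland score.

Khan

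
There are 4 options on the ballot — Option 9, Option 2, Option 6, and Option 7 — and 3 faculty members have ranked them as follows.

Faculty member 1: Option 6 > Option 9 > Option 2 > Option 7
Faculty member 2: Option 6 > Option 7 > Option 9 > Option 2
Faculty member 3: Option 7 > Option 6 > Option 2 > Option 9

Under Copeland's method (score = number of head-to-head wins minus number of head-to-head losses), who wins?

Option 6

Pairwise results:
  Option 9 vs Option 2: Option 9 wins 2–1.
  Option 9 vs Option 6: Option 6 wins 3–0.
  Option 9 vs Option 7: Option 7 wins 2–1.
  Option 2 vs Option 6: Option 6 wins 3–0.
  Option 2 vs Option 7: Option 7 wins 2–1.
  Option 6 vs Option 7: Option 6 wins 2–1.
Copeland scores (wins − losses):
  Option 9: 1 − 2 = -1
  Option 2: 0 − 3 = -3
  Option 6: 3 − 0 = 3
  Option 7: 2 − 1 = 1
Option 6 has the best Copeland score.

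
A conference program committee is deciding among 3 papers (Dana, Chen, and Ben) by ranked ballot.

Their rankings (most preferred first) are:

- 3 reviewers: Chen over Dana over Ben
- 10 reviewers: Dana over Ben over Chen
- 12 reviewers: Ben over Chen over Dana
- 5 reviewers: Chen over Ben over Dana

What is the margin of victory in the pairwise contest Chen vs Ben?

14

Ballots ranking Chen above Ben: 3+5 = 8.
Ballots ranking Ben above Chen: 10+12 = 22.
Ben wins 22–8, a margin of 14.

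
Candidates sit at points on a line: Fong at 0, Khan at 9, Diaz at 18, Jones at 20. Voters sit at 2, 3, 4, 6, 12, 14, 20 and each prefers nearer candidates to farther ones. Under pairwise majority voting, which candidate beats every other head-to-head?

With single-peaked preferences on a line, the Condorcet winner is the candidate closest to the median voter.
The median voter (position 6) is closest to Khan at 9.
Check: Khan vs Fong — voters closer to Khan: 4 of 7.

Khan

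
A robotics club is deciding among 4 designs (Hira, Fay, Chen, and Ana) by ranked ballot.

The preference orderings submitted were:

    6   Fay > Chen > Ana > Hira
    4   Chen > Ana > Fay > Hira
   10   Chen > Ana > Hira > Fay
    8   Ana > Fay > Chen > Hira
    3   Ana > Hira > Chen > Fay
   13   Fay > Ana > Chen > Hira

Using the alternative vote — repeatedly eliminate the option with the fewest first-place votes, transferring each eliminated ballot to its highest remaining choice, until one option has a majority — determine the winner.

Fay

Round 1: Fay 19, Chen 14, Ana 11, Hira 0. Hira has the fewest and is eliminated.
Round 2: Fay 19, Chen 14, Ana 11. Ana has the fewest and is eliminated.
Round 3: Fay 27, Chen 17. Fay has a majority.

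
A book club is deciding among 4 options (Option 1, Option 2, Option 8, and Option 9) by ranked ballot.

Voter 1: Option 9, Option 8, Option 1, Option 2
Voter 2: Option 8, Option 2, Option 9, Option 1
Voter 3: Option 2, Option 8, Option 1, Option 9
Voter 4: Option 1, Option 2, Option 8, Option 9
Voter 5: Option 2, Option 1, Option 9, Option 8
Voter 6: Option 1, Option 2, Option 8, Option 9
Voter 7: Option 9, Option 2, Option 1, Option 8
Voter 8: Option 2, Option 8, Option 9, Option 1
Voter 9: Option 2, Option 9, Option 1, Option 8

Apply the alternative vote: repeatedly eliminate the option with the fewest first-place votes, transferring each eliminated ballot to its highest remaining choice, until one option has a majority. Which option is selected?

Round 1: Option 2 4, Option 1 2, Option 9 2, Option 8 1. Option 8 has the fewest and is eliminated.
Round 2: Option 2 5, Option 1 2, Option 9 2. Option 2 has a majority.

Option 2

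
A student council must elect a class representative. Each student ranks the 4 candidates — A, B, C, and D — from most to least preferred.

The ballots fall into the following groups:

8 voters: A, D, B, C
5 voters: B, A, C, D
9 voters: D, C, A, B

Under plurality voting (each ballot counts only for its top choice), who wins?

First-place vote totals:
  A: 8
  B: 5
  C: 0
  D: 9
D has the most first-place votes.

D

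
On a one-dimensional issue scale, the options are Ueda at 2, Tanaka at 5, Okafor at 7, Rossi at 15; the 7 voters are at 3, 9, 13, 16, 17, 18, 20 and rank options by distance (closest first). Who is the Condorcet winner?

With single-peaked preferences on a line, the Condorcet winner is the candidate closest to the median voter.
The median voter (position 16) is closest to Rossi at 15.
Check: Rossi vs Okafor — voters closer to Rossi: 5 of 7.

Rossi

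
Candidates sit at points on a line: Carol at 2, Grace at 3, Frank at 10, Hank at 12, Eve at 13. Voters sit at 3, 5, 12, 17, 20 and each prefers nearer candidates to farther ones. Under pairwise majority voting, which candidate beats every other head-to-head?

Hank

With single-peaked preferences on a line, the Condorcet winner is the candidate closest to the median voter.
The median voter (position 12) is closest to Hank at 12.
Check: Hank vs Carol — voters closer to Hank: 3 of 5.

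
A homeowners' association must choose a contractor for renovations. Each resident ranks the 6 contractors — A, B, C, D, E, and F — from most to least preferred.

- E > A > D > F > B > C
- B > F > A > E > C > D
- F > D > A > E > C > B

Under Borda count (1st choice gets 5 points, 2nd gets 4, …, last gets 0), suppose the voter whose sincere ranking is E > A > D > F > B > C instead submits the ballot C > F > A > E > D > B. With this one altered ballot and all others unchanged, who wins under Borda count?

Borda totals with the altered ballot: A 9, B 5, C 7, D 5, E 6, F 13.
The winner is unchanged: still F.

F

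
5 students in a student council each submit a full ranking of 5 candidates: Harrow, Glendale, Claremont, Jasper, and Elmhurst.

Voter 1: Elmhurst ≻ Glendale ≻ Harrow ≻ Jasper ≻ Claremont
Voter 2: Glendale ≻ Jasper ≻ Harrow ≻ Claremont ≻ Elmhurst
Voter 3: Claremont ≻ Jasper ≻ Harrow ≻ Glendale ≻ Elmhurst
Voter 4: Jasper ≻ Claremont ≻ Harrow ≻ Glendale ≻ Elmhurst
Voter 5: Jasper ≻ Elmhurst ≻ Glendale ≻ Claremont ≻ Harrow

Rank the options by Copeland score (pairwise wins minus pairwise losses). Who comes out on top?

Jasper

Pairwise results:
  Harrow vs Glendale: Glendale wins 3–2.
  Harrow vs Claremont: Claremont wins 3–2.
  Harrow vs Jasper: Jasper wins 4–1.
  Harrow vs Elmhurst: Harrow wins 3–2.
  Glendale vs Claremont: Glendale wins 3–2.
  Glendale vs Jasper: Jasper wins 3–2.
  Glendale vs Elmhurst: Glendale wins 3–2.
  Claremont vs Jasper: Jasper wins 4–1.
  Claremont vs Elmhurst: Claremont wins 3–2.
  Jasper vs Elmhurst: Jasper wins 4–1.
Copeland scores (wins − losses):
  Harrow: 1 − 3 = -2
  Glendale: 3 − 1 = 2
  Claremont: 2 − 2 = 0
  Jasper: 4 − 0 = 4
  Elmhurst: 0 − 4 = -4
Jasper has the best Copeland score.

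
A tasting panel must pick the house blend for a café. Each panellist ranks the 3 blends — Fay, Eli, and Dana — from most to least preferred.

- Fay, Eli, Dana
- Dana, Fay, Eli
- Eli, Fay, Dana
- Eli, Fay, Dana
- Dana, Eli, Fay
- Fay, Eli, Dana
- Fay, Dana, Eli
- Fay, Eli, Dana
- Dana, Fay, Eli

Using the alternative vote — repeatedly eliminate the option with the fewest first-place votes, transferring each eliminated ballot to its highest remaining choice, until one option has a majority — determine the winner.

Fay

Round 1: Fay 4, Dana 3, Eli 2. Eli has the fewest and is eliminated.
Round 2: Fay 6, Dana 3. Fay has a majority.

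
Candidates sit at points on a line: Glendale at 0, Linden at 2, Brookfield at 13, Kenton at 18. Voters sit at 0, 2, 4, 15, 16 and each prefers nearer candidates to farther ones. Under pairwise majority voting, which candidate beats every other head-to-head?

Linden

With single-peaked preferences on a line, the Condorcet winner is the candidate closest to the median voter.
The median voter (position 4) is closest to Linden at 2.
Check: Linden vs Glendale — voters closer to Linden: 4 of 5.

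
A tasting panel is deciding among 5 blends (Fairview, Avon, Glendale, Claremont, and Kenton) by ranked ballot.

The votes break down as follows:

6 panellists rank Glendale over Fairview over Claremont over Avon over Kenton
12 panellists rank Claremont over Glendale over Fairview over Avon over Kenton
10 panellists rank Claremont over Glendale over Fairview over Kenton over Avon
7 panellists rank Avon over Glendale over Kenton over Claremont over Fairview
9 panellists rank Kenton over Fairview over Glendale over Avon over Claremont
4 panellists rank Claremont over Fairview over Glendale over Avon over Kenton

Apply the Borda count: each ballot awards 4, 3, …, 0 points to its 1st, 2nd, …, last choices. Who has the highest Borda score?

Glendale

Borda scores:
  Fairview: 6·3 + 12·2 + 10·2 + 7·0 + 9·3 + 4·3 = 101
  Avon: 6·1 + 12·1 + 10·0 + 7·4 + 9·1 + 4·1 = 59
  Glendale: 6·4 + 12·3 + 10·3 + 7·3 + 9·2 + 4·2 = 137
  Claremont: 6·2 + 12·4 + 10·4 + 7·1 + 9·0 + 4·4 = 123
  Kenton: 6·0 + 12·0 + 10·1 + 7·2 + 9·4 + 4·0 = 60
Glendale has the highest total.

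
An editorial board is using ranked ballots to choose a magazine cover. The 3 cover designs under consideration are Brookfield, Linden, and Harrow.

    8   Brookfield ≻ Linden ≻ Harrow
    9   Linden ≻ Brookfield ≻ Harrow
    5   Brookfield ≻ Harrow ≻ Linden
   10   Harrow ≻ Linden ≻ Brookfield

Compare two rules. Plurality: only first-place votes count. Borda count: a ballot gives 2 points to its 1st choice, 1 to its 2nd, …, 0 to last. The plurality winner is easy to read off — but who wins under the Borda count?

Plurality first-place counts: Brookfield 13, Linden 9, Harrow 10 → Brookfield.
Borda totals: Brookfield 35, Linden 36, Harrow 25 → Linden.

Linden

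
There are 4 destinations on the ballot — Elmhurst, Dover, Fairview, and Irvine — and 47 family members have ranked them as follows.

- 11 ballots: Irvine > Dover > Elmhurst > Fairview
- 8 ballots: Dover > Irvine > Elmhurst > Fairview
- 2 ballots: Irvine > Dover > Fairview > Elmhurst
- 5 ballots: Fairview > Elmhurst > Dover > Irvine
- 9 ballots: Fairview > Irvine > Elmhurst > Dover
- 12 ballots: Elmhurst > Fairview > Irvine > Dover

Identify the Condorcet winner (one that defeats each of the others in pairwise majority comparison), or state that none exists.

There is no Condorcet winner

Head-to-head results (47 voters total):
Elmhurst vs Dover: Elmhurst wins 26–21.
Elmhurst vs Fairview: Elmhurst wins 31–16.
Elmhurst vs Irvine: Irvine wins 30–17.
Dover vs Fairview: Fairview wins 26–21.
Dover vs Irvine: Irvine wins 34–13.
Fairview vs Irvine: Fairview wins 26–21.
No candidate beats all others: Elmhurst beats Fairview beats Irvine beats Elmhurst, a majority cycle.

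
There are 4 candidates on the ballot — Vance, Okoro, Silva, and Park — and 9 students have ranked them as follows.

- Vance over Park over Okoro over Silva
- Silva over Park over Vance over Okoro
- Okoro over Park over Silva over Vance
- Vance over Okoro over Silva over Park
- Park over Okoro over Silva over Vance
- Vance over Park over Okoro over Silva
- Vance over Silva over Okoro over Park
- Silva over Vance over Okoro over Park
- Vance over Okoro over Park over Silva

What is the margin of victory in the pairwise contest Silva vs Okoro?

3

Ballots ranking Silva above Okoro: 3.
Ballots ranking Okoro above Silva: 6.
Okoro wins 6–3, a margin of 3.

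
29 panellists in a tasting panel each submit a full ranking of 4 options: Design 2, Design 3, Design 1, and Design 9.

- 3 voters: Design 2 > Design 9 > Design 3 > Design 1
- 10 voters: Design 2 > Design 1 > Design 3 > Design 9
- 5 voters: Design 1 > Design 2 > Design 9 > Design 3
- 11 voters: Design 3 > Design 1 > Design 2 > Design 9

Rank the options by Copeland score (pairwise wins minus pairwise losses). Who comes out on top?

Pairwise results:
  Design 2 vs Design 3: Design 2 wins 18–11.
  Design 2 vs Design 1: Design 1 wins 16–13.
  Design 2 vs Design 9: Design 2 wins 29–0.
  Design 3 vs Design 1: Design 1 wins 15–14.
  Design 3 vs Design 9: Design 3 wins 21–8.
  Design 1 vs Design 9: Design 1 wins 26–3.
Copeland scores (wins − losses):
  Design 2: 2 − 1 = 1
  Design 3: 1 − 2 = -1
  Design 1: 3 − 0 = 3
  Design 9: 0 − 3 = -3
Design 1 has the best Copeland score.

Design 1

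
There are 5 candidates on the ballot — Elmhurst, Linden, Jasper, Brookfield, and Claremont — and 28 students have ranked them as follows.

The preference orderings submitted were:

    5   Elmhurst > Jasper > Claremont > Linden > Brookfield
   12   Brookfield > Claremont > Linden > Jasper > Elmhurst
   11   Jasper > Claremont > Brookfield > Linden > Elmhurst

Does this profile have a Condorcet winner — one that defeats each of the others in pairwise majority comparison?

Yes

Head-to-head results (28 voters total):
Elmhurst vs Linden: Linden wins 23–5.
Elmhurst vs Jasper: Jasper wins 23–5.
Elmhurst vs Brookfield: Brookfield wins 23–5.
Elmhurst vs Claremont: Claremont wins 23–5.
Linden vs Jasper: Jasper wins 16–12.
Linden vs Brookfield: Brookfield wins 23–5.
Linden vs Claremont: Claremont wins 28–0.
Jasper vs Brookfield: Jasper wins 16–12.
Jasper vs Claremont: Jasper wins 16–12.
Brookfield vs Claremont: Claremont wins 16–12.
Jasper beats each rival — Elmhurst (23–5), Linden (16–12), Brookfield (16–12), Claremont (16–12) — so Jasper is the Condorcet winner.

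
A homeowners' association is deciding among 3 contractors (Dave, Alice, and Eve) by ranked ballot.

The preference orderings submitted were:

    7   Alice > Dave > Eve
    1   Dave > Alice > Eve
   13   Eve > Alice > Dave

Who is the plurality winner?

Eve

First-place vote totals:
  Dave: 1
  Alice: 7
  Eve: 13
Eve has the most first-place votes.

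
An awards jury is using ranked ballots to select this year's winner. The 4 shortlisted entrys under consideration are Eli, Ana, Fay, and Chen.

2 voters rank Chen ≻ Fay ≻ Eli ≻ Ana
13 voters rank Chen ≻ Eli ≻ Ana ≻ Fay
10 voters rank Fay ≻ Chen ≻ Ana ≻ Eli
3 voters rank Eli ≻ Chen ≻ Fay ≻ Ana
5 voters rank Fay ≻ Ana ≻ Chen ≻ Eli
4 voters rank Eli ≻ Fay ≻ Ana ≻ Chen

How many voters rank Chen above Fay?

18

Ballots ranking Chen above Fay: 2+13+3 = 18.
Ballots ranking Fay above Chen: 10+5+4 = 19.
So 18 of 37 voters prefer Chen to Fay.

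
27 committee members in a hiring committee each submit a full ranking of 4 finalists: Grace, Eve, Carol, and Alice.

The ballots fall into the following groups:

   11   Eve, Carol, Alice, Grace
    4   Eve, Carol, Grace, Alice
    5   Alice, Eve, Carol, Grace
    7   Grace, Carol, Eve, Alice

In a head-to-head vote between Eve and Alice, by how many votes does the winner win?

17

Ballots ranking Eve above Alice: 11+4+7 = 22.
Ballots ranking Alice above Eve: 5.
Eve wins 22–5, a margin of 17.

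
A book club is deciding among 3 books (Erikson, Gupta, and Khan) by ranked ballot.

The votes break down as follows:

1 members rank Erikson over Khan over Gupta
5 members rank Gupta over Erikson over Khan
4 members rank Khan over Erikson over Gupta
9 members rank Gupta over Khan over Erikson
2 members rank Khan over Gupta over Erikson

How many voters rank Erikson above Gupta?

Ballots ranking Erikson above Gupta: 1+4 = 5.
Ballots ranking Gupta above Erikson: 5+9+2 = 16.
So 5 of 21 voters prefer Erikson to Gupta.

5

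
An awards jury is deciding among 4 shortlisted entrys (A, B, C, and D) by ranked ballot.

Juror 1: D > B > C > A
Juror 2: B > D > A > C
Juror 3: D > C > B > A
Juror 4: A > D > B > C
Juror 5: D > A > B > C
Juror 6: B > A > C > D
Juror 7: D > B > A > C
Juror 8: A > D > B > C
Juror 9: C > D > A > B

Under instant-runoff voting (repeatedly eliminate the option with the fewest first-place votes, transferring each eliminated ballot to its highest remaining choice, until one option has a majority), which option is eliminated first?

C

Round 1: D 4, A 2, B 2, C 1. C has the fewest and is eliminated.
Round 2: D 5, A 2, B 2. D has a majority.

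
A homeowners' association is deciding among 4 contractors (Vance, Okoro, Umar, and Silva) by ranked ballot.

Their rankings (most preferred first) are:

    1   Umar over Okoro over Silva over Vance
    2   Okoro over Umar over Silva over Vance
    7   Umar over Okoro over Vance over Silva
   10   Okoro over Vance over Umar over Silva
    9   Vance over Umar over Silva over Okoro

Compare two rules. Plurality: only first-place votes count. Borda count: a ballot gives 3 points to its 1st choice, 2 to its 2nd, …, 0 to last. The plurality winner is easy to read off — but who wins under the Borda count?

Umar

Plurality first-place counts: Vance 9, Okoro 12, Umar 8, Silva 0 → Okoro.
Borda totals: Vance 54, Okoro 52, Umar 56, Silva 12 → Umar.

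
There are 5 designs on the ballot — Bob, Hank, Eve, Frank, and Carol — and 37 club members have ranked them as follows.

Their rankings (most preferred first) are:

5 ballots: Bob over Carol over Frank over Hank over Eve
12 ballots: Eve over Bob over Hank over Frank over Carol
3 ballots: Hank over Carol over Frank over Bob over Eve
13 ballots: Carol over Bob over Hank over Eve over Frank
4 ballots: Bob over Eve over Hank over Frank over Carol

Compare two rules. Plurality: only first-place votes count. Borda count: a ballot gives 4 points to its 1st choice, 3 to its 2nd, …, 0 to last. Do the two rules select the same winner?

No

Plurality first-place counts: Bob 9, Hank 3, Eve 12, Frank 0, Carol 13 → Carol.
Borda totals: Bob 114, Hank 75, Eve 73, Frank 32, Carol 76 → Bob.
The two rules disagree: plurality picks Carol, Borda picks Bob.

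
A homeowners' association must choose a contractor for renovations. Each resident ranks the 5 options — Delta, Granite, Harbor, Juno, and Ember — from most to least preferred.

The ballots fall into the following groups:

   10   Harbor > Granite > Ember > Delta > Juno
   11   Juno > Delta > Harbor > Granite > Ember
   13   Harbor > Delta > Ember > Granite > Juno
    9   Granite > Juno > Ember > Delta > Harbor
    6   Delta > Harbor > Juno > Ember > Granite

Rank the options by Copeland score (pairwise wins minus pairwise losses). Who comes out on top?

Delta

Pairwise results:
  Delta vs Granite: Delta wins 30–19.
  Delta vs Harbor: Delta wins 26–23.
  Delta vs Juno: Delta wins 29–20.
  Delta vs Ember: Delta wins 30–19.
  Granite vs Harbor: Harbor wins 40–9.
  Granite vs Juno: Granite wins 32–17.
  Granite vs Ember: Granite wins 30–19.
  Harbor vs Juno: Harbor wins 29–20.
  Harbor vs Ember: Harbor wins 40–9.
  Juno vs Ember: Juno wins 26–23.
Copeland scores (wins − losses):
  Delta: 4 − 0 = 4
  Granite: 2 − 2 = 0
  Harbor: 3 − 1 = 2
  Juno: 1 − 3 = -2
  Ember: 0 − 4 = -4
Delta has the best Copeland score.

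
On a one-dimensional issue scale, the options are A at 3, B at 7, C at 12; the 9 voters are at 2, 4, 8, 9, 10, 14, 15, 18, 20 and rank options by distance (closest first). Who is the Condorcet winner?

With single-peaked preferences on a line, the Condorcet winner is the candidate closest to the median voter.
The median voter (position 10) is closest to C at 12.
Check: C vs A — voters closer to C: 7 of 9.

C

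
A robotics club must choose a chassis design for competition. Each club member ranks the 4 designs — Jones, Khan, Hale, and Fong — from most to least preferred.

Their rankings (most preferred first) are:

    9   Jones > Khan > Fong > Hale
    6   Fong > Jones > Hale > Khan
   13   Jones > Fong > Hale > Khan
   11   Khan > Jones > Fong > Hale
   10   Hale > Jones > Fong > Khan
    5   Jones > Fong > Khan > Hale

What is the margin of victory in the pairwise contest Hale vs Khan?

4

Ballots ranking Hale above Khan: 6+13+10 = 29.
Ballots ranking Khan above Hale: 9+11+5 = 25.
Hale wins 29–25, a margin of 4.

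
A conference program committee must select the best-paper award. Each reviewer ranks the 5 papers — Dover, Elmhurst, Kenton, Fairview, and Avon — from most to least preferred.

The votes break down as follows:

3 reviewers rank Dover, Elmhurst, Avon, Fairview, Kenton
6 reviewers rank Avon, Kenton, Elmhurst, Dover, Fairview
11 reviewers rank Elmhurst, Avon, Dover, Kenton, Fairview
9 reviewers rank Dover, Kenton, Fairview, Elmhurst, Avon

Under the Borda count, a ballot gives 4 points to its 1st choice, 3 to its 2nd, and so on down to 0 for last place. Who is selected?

Borda scores:
  Dover: 3·4 + 6·1 + 11·2 + 9·4 = 76
  Elmhurst: 3·3 + 6·2 + 11·4 + 9·1 = 74
  Kenton: 3·0 + 6·3 + 11·1 + 9·3 = 56
  Fairview: 3·1 + 6·0 + 11·0 + 9·2 = 21
  Avon: 3·2 + 6·4 + 11·3 + 9·0 = 63
Dover has the highest total.

Dover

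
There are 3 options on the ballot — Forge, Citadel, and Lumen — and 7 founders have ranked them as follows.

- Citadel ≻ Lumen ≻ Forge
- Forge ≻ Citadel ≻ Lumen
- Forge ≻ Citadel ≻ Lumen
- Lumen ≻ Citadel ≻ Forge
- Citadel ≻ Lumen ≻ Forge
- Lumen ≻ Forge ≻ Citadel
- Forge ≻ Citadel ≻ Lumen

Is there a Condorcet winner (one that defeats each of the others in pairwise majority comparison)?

Head-to-head results (7 voters total):
Forge vs Citadel: Forge wins 4–3.
Forge vs Lumen: Lumen wins 4–3.
Citadel vs Lumen: Citadel wins 5–2.
No candidate beats all others: Forge beats Citadel beats Lumen beats Forge, a majority cycle.

No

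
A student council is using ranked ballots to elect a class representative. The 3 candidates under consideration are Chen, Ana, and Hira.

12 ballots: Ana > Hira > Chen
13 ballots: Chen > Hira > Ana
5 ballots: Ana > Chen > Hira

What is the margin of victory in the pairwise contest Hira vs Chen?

Ballots ranking Hira above Chen: 12.
Ballots ranking Chen above Hira: 13+5 = 18.
Chen wins 18–12, a margin of 6.

6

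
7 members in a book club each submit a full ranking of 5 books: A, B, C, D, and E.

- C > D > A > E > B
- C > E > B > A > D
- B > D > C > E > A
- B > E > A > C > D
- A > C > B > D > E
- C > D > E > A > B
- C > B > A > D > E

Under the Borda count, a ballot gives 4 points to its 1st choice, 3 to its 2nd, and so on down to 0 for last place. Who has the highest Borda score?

C

Borda scores:
  A: 2 + 1 + 0 + 2 + 4 + 1 + 2 = 12
  B: 0 + 2 + 4 + 4 + 2 + 0 + 3 = 15
  C: 4 + 4 + 2 + 1 + 3 + 4 + 4 = 22
  D: 3 + 0 + 3 + 0 + 1 + 3 + 1 = 11
  E: 1 + 3 + 1 + 3 + 0 + 2 + 0 = 10
C has the highest total.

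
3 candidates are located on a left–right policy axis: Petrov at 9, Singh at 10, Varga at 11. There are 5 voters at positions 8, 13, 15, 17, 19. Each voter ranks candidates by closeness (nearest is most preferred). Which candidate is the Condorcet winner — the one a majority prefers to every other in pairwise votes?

Varga

With single-peaked preferences on a line, the Condorcet winner is the candidate closest to the median voter.
The median voter (position 15) is closest to Varga at 11.
Check: Varga vs Petrov — voters closer to Varga: 4 of 5.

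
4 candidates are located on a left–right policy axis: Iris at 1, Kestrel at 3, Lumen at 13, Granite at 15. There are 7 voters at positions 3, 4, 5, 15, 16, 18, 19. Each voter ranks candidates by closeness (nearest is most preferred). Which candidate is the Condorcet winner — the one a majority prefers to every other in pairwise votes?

With single-peaked preferences on a line, the Condorcet winner is the candidate closest to the median voter.
The median voter (position 15) is closest to Granite at 15.
Check: Granite vs Lumen — voters closer to Granite: 4 of 7.

Granite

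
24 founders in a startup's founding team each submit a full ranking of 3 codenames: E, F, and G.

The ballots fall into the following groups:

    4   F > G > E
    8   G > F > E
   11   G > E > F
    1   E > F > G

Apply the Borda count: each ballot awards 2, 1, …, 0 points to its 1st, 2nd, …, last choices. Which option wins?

G

Borda scores:
  E: 4·0 + 8·0 + 11·1 + 2 = 13
  F: 4·2 + 8·1 + 11·0 + 1 = 17
  G: 4·1 + 8·2 + 11·2 + 0 = 42
G has the highest total.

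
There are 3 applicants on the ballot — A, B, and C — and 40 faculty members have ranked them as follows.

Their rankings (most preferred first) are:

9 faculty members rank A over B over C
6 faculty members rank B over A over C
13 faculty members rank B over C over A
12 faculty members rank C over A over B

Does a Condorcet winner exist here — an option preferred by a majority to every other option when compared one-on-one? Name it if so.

Head-to-head results (40 voters total):
A vs B: A wins 21–19.
A vs C: C wins 25–15.
B vs C: B wins 28–12.
No candidate beats all others: A beats B beats C beats A, a majority cycle.

There is no Condorcet winner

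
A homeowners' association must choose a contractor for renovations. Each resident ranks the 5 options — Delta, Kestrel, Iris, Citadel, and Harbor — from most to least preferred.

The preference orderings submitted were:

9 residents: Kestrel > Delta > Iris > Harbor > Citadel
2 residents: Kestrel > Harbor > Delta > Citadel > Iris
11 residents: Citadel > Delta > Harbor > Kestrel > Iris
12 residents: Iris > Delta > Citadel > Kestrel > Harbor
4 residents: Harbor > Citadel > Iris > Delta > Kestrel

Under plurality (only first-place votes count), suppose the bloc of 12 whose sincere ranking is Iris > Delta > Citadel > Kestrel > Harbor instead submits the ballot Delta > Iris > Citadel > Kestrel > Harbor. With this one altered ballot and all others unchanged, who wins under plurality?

First-place totals with the altered ballot: Delta 12, Kestrel 11, Iris 0, Citadel 11, Harbor 4.
The switch changes the winner from Iris to Delta.

Delta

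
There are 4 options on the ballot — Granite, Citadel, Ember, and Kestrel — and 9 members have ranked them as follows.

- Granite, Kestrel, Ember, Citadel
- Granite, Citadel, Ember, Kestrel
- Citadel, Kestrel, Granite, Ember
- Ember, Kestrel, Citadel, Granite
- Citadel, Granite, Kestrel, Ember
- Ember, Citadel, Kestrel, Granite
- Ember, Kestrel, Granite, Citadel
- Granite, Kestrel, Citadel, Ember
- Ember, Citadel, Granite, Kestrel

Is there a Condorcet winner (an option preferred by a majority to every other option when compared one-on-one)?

Head-to-head results (9 voters total):
Granite vs Citadel: Citadel wins 5–4.
Granite vs Ember: Granite wins 5–4.
Granite vs Kestrel: Granite wins 5–4.
Citadel vs Ember: Ember wins 5–4.
Citadel vs Kestrel: Citadel wins 5–4.
Ember vs Kestrel: Ember wins 5–4.
No candidate beats all others: Granite beats Ember beats Citadel beats Granite, a majority cycle.

No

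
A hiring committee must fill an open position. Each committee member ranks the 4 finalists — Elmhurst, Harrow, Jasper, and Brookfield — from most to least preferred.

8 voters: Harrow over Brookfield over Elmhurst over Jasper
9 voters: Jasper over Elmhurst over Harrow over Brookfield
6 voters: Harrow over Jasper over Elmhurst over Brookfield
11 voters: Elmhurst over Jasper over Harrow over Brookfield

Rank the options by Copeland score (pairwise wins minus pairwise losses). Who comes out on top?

Pairwise results:
  Elmhurst vs Harrow: Elmhurst wins 20–14.
  Elmhurst vs Jasper: Elmhurst wins 19–15.
  Elmhurst vs Brookfield: Elmhurst wins 26–8.
  Harrow vs Jasper: Jasper wins 20–14.
  Harrow vs Brookfield: Harrow wins 34–0.
  Jasper vs Brookfield: Jasper wins 26–8.
Copeland scores (wins − losses):
  Elmhurst: 3 − 0 = 3
  Harrow: 1 − 2 = -1
  Jasper: 2 − 1 = 1
  Brookfield: 0 − 3 = -3
Elmhurst has the best Copeland score.

Elmhurst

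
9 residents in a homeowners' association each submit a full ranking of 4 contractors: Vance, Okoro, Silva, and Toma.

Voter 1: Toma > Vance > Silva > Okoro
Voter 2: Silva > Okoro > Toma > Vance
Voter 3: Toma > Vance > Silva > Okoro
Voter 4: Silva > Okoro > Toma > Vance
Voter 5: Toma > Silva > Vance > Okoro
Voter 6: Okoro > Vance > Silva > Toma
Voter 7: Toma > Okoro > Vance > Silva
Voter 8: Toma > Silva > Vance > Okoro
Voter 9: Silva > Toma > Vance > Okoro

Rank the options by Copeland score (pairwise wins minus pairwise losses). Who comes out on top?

Pairwise results:
  Vance vs Okoro: Vance wins 5–4.
  Vance vs Silva: Silva wins 5–4.
  Vance vs Toma: Toma wins 8–1.
  Okoro vs Silva: Silva wins 7–2.
  Okoro vs Toma: Toma wins 6–3.
  Silva vs Toma: Toma wins 5–4.
Copeland scores (wins − losses):
  Vance: 1 − 2 = -1
  Okoro: 0 − 3 = -3
  Silva: 2 − 1 = 1
  Toma: 3 − 0 = 3
Toma has the best Copeland score.

Toma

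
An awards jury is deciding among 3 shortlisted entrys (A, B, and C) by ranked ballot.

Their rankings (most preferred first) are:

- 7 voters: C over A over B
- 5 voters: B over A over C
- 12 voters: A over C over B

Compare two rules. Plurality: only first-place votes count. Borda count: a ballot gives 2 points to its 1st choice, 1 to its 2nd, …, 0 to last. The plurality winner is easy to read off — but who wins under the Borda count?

Plurality first-place counts: A 12, B 5, C 7 → A.
Borda totals: A 36, B 10, C 26 → A.

A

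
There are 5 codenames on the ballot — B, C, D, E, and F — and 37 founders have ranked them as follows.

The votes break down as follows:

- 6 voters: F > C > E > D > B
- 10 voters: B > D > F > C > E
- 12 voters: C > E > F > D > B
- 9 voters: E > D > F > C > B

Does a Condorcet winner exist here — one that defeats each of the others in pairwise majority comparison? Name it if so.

Head-to-head results (37 voters total):
B vs C: C wins 27–10.
B vs D: D wins 27–10.
B vs E: E wins 27–10.
B vs F: F wins 27–10.
C vs D: D wins 19–18.
C vs E: C wins 28–9.
C vs F: F wins 25–12.
D vs E: E wins 27–10.
D vs F: D wins 19–18.
E vs F: E wins 21–16.
No candidate beats all others: C beats E beats D beats C, a majority cycle.

There is no Condorcet winner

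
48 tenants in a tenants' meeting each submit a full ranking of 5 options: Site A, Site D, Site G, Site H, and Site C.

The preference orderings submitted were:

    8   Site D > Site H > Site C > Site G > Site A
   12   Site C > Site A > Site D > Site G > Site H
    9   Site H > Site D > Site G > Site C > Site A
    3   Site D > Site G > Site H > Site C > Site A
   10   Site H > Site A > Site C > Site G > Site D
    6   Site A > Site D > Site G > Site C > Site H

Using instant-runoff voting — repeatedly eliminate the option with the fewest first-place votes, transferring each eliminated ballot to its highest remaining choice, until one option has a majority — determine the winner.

Round 1: Site H 19, Site C 12, Site D 11, Site A 6, Site G 0. Site G has the fewest and is eliminated.
Round 2: Site H 19, Site C 12, Site D 11, Site A 6. Site A has the fewest and is eliminated.
Round 3: Site H 19, Site D 17, Site C 12. Site C has the fewest and is eliminated.
Round 4: Site D 29, Site H 19. Site D has a majority.

Site D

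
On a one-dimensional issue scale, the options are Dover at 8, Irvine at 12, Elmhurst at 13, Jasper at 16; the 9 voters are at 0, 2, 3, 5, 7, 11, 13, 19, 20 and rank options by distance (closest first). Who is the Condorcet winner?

Dover

With single-peaked preferences on a line, the Condorcet winner is the candidate closest to the median voter.
The median voter (position 7) is closest to Dover at 8.
Check: Dover vs Elmhurst — voters closer to Dover: 5 of 9.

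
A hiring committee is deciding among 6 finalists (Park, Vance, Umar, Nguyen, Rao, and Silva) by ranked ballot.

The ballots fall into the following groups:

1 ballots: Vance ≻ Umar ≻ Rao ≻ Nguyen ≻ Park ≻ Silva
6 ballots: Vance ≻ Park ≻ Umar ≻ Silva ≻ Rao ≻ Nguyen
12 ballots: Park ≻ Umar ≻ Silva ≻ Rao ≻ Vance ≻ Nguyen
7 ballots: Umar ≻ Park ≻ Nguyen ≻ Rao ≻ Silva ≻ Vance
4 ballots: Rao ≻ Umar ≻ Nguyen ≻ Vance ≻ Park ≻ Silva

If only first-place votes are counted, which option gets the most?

First-place vote totals:
  Park: 12
  Vance: 7
  Umar: 7
  Nguyen: 0
  Rao: 4
  Silva: 0
Park has the most first-place votes.

Park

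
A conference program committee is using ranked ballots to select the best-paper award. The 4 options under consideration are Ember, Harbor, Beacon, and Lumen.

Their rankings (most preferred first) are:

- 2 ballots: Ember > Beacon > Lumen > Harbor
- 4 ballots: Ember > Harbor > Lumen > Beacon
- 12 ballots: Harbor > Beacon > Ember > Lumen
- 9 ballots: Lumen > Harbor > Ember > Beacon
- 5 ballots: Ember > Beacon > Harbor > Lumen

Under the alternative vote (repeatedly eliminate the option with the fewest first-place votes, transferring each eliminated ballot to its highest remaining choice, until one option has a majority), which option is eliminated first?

Beacon

Round 1: Harbor 12, Ember 11, Lumen 9, Beacon 0. Beacon has the fewest and is eliminated.
Round 2: Harbor 12, Ember 11, Lumen 9. Lumen has the fewest and is eliminated.
Round 3: Harbor 21, Ember 11. Harbor has a majority.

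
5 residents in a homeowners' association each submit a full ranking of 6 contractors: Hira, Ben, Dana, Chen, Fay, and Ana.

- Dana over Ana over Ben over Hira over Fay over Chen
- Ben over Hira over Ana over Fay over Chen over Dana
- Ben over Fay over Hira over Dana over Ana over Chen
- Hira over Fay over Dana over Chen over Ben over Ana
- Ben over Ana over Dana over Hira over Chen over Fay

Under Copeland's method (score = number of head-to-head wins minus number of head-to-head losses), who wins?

Ben

Pairwise results:
  Hira vs Ben: Ben wins 4–1.
  Hira vs Dana: Hira wins 3–2.
  Hira vs Chen: Hira wins 5–0.
  Hira vs Fay: Hira wins 4–1.
  Hira vs Ana: Hira wins 3–2.
  Ben vs Dana: Ben wins 3–2.
  Ben vs Chen: Ben wins 4–1.
  Ben vs Fay: Ben wins 4–1.
  Ben vs Ana: Ben wins 4–1.
  Dana vs Chen: Dana wins 4–1.
  Dana vs Fay: Fay wins 3–2.
  Dana vs Ana: Dana wins 3–2.
  Chen vs Fay: Fay wins 4–1.
  Chen vs Ana: Ana wins 4–1.
  Fay vs Ana: Ana wins 3–2.
Copeland scores (wins − losses):
  Hira: 4 − 1 = 3
  Ben: 5 − 0 = 5
  Dana: 2 − 3 = -1
  Chen: 0 − 5 = -5
  Fay: 2 − 3 = -1
  Ana: 2 − 3 = -1
Ben has the best Copeland score.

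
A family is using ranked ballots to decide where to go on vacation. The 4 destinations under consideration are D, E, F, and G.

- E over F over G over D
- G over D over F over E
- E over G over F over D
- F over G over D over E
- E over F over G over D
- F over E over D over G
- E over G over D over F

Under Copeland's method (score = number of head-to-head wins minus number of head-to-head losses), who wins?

E

Pairwise results:
  D vs E: E wins 5–2.
  D vs F: F wins 5–2.
  D vs G: G wins 6–1.
  E vs F: E wins 4–3.
  E vs G: E wins 5–2.
  F vs G: F wins 4–3.
Copeland scores (wins − losses):
  D: 0 − 3 = -3
  E: 3 − 0 = 3
  F: 2 − 1 = 1
  G: 1 − 2 = -1
E has the best Copeland score.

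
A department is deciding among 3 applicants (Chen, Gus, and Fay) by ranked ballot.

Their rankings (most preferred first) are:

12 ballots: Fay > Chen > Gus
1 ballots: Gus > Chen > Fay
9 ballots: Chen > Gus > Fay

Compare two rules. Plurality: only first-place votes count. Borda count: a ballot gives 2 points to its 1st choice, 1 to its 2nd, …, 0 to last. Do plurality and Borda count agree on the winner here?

Plurality first-place counts: Chen 9, Gus 1, Fay 12 → Fay.
Borda totals: Chen 31, Gus 11, Fay 24 → Chen.
The two rules disagree: plurality picks Fay, Borda picks Chen.

No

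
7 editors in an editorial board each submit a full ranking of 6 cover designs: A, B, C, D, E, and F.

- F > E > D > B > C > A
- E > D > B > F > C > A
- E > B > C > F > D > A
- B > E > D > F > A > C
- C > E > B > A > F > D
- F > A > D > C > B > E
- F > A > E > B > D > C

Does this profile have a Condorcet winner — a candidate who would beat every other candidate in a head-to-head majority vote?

Head-to-head results (7 voters total):
A vs B: B wins 5–2.
A vs C: C wins 4–3.
A vs D: D wins 4–3.
A vs E: E wins 5–2.
A vs F: F wins 6–1.
B vs C: B wins 5–2.
B vs D: B wins 4–3.
B vs E: E wins 5–2.
B vs F: B wins 4–3.
C vs D: D wins 5–2.
C vs E: E wins 5–2.
C vs F: F wins 5–2.
D vs E: E wins 6–1.
D vs F: F wins 5–2.
E vs F: E wins 4–3.
E beats each rival — A (5–2), B (5–2), C (5–2), D (6–1), F (4–3) — so E is the Condorcet winner.

Yes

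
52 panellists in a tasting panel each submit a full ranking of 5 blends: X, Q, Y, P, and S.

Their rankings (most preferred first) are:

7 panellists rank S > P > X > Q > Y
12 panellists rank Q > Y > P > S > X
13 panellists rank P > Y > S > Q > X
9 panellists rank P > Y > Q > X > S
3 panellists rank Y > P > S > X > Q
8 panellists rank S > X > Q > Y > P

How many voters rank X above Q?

18

Ballots ranking X above Q: 7+3+8 = 18.
Ballots ranking Q above X: 12+13+9 = 34.
So 18 of 52 voters prefer X to Q.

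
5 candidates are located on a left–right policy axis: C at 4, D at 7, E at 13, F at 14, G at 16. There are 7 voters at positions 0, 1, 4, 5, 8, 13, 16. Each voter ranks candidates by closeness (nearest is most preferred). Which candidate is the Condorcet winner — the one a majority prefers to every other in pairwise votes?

With single-peaked preferences on a line, the Condorcet winner is the candidate closest to the median voter.
The median voter (position 5) is closest to C at 4.
Check: C vs G — voters closer to C: 5 of 7.

C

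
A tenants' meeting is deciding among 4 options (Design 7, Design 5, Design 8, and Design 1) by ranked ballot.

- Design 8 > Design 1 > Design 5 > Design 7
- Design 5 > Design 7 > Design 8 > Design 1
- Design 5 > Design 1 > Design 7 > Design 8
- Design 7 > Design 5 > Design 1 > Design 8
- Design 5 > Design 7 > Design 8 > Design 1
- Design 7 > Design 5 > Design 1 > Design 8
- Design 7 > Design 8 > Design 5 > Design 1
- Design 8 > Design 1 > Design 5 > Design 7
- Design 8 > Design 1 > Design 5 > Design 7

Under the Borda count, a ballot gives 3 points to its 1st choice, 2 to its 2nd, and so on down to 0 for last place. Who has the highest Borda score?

Design 5

Borda scores:
  Design 7: 0 + 2 + 1 + 3 + 2 + 3 + 3 + 0 + 0 = 14
  Design 5: 1 + 3 + 3 + 2 + 3 + 2 + 1 + 1 + 1 = 17
  Design 8: 3 + 1 + 0 + 0 + 1 + 0 + 2 + 3 + 3 = 13
  Design 1: 2 + 0 + 2 + 1 + 0 + 1 + 0 + 2 + 2 = 10
Design 5 has the highest total.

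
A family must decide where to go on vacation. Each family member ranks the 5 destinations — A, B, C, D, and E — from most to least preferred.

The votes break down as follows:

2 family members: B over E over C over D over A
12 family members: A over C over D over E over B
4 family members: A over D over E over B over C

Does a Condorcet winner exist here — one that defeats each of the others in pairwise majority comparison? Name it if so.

Head-to-head results (18 voters total):
A vs B: A wins 16–2.
A vs C: A wins 16–2.
A vs D: A wins 16–2.
A vs E: A wins 16–2.
B vs C: C wins 12–6.
B vs D: D wins 16–2.
B vs E: E wins 16–2.
C vs D: C wins 14–4.
C vs E: C wins 12–6.
D vs E: D wins 16–2.
A beats each rival — B (16–2), C (16–2), D (16–2), E (16–2) — so A is the Condorcet winner.

A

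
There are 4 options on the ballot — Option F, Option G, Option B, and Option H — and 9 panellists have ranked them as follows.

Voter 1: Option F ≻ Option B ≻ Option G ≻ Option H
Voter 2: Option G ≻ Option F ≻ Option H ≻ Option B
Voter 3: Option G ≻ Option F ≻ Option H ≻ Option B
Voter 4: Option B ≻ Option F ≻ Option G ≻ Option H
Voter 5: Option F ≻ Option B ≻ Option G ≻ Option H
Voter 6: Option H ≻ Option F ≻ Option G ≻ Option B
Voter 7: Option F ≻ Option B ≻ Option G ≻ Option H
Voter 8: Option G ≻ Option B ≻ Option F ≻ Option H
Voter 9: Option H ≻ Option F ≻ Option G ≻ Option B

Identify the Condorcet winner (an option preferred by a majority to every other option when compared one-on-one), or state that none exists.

Head-to-head results (9 voters total):
Option F vs Option G: Option F wins 6–3.
Option F vs Option B: Option F wins 7–2.
Option F vs Option H: Option F wins 7–2.
Option G vs Option B: Option G wins 5–4.
Option G vs Option H: Option G wins 7–2.
Option B vs Option H: Option B wins 5–4.
Option F beats each rival — Option G (6–3), Option B (7–2), Option H (7–2) — so Option F is the Condorcet winner.

Option F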